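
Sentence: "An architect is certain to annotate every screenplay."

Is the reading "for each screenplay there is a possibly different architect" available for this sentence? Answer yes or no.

Yes

The described interpretation is the *every screenplay* > *an architect* scoping.
*every screenplay* is the object of the infinitival complement of a raising predicate; raising infinitives are transparent for QR, so the two DPs are in effect clausemates.
With no island boundary between them, the object can take inverse scope over the subject via ordinary QR within the clause.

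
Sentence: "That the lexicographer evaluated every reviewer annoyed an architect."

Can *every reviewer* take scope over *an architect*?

No

*every reviewer* is embedded in the sentential subject *that the lexicographer evaluated every reviewer*.
The subject-island constraint blocks QR out of a clausal subject.
So the wide-scope reading for *every reviewer* is blocked.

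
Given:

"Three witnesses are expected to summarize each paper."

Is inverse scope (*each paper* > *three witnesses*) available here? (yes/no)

*each paper* is the object of the infinitival complement of a raising predicate; raising infinitives are transparent for QR, so the two DPs are in effect clausemates.
With no island boundary between them, the object can take inverse scope over the subject via ordinary QR within the clause.

Yes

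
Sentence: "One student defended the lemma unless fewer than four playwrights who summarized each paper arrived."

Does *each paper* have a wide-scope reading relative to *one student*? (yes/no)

No

The DP *each paper* is contained in the relative clause *who summarized each paper*, which is itself inside the adjunct *unless fewer than four playwrights who summarized each paper arrived*.
The quantifier would have to escape first the RC and then the adjunct — two independent island violations.
There is no licit LF on which *each paper* c-commands *one student*.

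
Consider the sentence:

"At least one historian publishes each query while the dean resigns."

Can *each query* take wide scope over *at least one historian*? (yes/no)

Yes

The adjunct clause does not contain *each query*, which is the matrix object.
Since no island is crossed, the inverse ordering is licensed alongside surface scope.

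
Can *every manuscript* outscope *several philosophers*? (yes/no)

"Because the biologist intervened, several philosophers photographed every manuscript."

Yes

Neither queried DP is inside the adjunct, so the adjunct-island constraint does not apply.
Nothing blocks QR of the lower DP to a position above the higher one, so inverse scope is available.
So *every manuscript* > *several philosophers* is among the available readings.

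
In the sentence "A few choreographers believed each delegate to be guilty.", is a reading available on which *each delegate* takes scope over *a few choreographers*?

*each delegate* is an ECM subject; ECM complements are not islands, and the embedded quantifier may take matrix scope.
Nothing blocks QR of the lower DP to a position above the higher one, so inverse scope is available.

Yes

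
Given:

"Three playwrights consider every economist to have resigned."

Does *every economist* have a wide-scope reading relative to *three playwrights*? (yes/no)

The ECM infinitive is scope-transparent — *every economist* is free to raise above *three playwrights*.
No island intervenes, so both surface and inverse scope are derivable.
So *every economist* > *three playwrights* is among the available readings.

Yes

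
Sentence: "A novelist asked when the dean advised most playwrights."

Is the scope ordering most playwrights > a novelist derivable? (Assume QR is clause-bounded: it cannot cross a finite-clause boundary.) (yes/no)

The DP *most playwrights* is contained in the embedded question *when the dean advised most playwrights*.
Embedded questions are wh-islands: a quantifier inside an indirect question cannot QR into the matrix clause.
The inverse ordering *most playwrights* > *a novelist* is therefore underivable.

No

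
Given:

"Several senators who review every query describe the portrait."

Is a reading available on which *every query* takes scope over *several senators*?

No

*every query* is embedded in the relative clause *who review every query*.
Quantifiers inside a relative clause are trapped there; the RC boundary blocks QR.
*every query* is confined to the island and cannot take scope over *several senators*.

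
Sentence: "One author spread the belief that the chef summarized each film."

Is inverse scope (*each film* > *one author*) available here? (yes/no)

No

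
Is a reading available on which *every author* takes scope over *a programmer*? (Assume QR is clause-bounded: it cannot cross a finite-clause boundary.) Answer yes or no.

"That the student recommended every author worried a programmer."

No

*every author* occurs within the sentential subject *that the student recommended every author*.
Subjects — clausal subjects included — are islands for extraction, and QR is no exception.
So the wide-scope reading for *every author* is blocked.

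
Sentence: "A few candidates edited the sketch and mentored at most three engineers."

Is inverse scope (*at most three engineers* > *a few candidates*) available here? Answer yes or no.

No

*at most three engineers* is embedded in one conjunct of the coordinate structure (*mentored at most three engineers*).
Coordinate structures are islands for non-across-the-board movement, QR included.
*at most three engineers* is confined to the island and cannot take scope over *a few candidates*.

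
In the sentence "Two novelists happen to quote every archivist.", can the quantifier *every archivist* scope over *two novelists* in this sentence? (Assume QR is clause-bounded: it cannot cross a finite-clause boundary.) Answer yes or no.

Yes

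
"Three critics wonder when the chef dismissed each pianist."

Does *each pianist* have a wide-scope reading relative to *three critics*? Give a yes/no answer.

No

Structurally, *each pianist* is inside the embedded question *when the chef dismissed each pianist*.
The wh-island constraint blocks QR out of an embedded interrogative.
Hence only narrow scope for *each pianist* (under *three critics*) survives.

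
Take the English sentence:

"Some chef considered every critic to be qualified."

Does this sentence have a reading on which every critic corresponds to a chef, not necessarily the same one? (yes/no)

This is the *every critic* > *some chef* reading.
ECM infinitives lack a CP barrier, so *every critic* can QR over the matrix subject *some chef*.
Since no island is crossed, the inverse ordering is licensed alongside surface scope.
Both orderings are possible: *some chef* > *every critic* and *every critic* > *some chef*.

Yes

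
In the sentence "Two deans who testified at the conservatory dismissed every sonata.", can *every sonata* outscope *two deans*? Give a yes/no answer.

Yes

The relative clause *who testified at the conservatory* modifies *two deans*, but *every sonata* is not inside that relative clause — it is an argument of the matrix verb.
Nothing blocks QR of the lower DP to a position above the higher one, so inverse scope is available.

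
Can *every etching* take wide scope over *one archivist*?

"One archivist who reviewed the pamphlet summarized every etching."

Yes

The RC *who reviewed the pamphlet* is an island, but *every etching* is not inside it — it is the matrix object, a clausemate of *one archivist*.
QR within a single clause is free, so the lower quantifier may take scope over the higher one.
The sentence is scopally ambiguous between *one archivist* > *every etching* and *every etching* > *one archivist*.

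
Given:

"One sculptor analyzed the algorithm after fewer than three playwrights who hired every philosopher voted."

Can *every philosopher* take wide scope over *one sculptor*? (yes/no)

The DP *every philosopher* is contained in the relative clause *who hired every philosopher*, which is itself inside the adjunct *after fewer than three playwrights who hired every philosopher voted*.
The quantifier would have to escape first the RC and then the adjunct — two independent island violations.
Hence only narrow scope for *every philosopher* (under *one sculptor*) survives.

No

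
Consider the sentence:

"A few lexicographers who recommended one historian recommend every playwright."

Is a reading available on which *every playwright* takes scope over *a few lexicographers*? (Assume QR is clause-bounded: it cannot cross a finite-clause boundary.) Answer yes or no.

Yes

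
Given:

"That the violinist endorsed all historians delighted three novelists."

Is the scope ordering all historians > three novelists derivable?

No

*all historians* sits inside the sentential subject *that the violinist endorsed all historians*.
The subject-island constraint blocks QR out of a clausal subject.
*all historians* > *three novelists* would require crossing that boundary, which is illicit.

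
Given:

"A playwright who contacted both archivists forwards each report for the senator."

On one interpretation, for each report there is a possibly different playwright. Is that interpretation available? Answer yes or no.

Yes

That reading corresponds to *each report* > *a playwright*.
*each report* is a matrix argument; only *a playwright* is modified by the relative clause *who contacted both archivists*, so the RC island is irrelevant to the target quantifier.
Clause-internal QR can adjoin the lower DP above the subject, yielding the inverse reading.
So *each report* > *a playwright* is among the available readings.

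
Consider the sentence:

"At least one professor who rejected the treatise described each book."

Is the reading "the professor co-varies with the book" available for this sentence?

Yes

This is the *each book* > *at least one professor* reading.
The RC *who rejected the treatise* is an island, but *each book* is not inside it — it is the matrix object, a clausemate of *at least one professor*.
Clause-internal QR can adjoin the lower DP above the subject, yielding the inverse reading.
So *each book* > *at least one professor* is among the available readings.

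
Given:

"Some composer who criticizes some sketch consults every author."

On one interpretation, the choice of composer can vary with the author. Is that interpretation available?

The described interpretation is the *every author* > *some composer* scoping.
*every author* is a matrix argument; only *some composer* is modified by the relative clause *who criticizes some sketch*, so the RC island is irrelevant to the target quantifier.
QR within a single clause is free, so the lower quantifier may take scope over the higher one.

Yes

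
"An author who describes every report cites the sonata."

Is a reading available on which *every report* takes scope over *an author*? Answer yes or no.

No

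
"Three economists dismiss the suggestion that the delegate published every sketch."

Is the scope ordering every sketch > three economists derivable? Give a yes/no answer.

The target quantifier *every sketch* is part of the complex NP *the suggestion that the delegate published every sketch*.
A that-clause complement to a noun is an island; QR cannot cross the NP boundary.
The inverse ordering *every sketch* > *three economists* is therefore underivable.

No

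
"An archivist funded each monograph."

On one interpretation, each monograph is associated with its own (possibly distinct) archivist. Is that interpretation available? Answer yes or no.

Yes

This is the *each monograph* > *an archivist* reading.
*each monograph* is the matrix object and *an archivist* the matrix subject; the two are clausemates.
Nothing blocks QR of the lower DP to a position above the higher one, so inverse scope is available.
Both orderings are possible: *an archivist* > *each monograph* and *each monograph* > *an archivist*.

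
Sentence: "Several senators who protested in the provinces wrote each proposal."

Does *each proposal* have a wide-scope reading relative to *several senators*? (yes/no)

Yes

Although the sentence contains a relative clause (*who protested in the provinces*), *each proposal* is outside it, in the matrix VP.
No island intervenes, so both surface and inverse scope are derivable.
Both orderings are possible: *several senators* > *each proposal* and *each proposal* > *several senators*.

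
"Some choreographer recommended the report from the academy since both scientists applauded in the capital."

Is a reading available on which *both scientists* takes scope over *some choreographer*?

No

The DP *both scientists* is contained in the adjunct clause *since both scientists applauded in the capital*.
Adjunct clauses are scope islands: a quantifier inside an adjunct cannot raise into the matrix clause.
So *both scientists* cannot raise to a position above *some choreographer*.
(Only the surface reading survives: one fixed choreographer with respect to all the relevant scientists.)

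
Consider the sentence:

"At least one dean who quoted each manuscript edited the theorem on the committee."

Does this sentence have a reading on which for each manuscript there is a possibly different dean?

The paraphrase describes the scope ordering *each manuscript* > *at least one dean*.
*each manuscript* occurs within the relative clause *who quoted each manuscript*.
Quantifiers inside a relative clause are trapped there; the RC boundary blocks QR.
Hence only narrow scope for *each manuscript* (under *at least one dean*) survives.
(Only the surface reading survives: one fixed dean with respect to all the relevant manuscripts.)

No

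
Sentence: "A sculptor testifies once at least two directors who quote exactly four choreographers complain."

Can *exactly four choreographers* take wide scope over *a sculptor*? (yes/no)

*exactly four choreographers* occurs within the relative clause *who quote exactly four choreographers*, which is itself inside the adjunct *once at least two directors who quote exactly four choreographers complain*.
Nested islands: the RC island is itself inside an adjunct island, so wide scope is doubly excluded.
There is no licit LF on which *exactly four choreographers* c-commands *a sculptor*.
(Only the surface reading survives: one fixed sculptor with respect to all the relevant choreographers.)

No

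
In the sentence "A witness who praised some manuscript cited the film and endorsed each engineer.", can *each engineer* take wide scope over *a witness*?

*each engineer* is embedded in one conjunct of the coordinate structure (*endorsed each engineer*).
The Coordinate Structure Constraint blocks movement (including QR) out of a single conjunct.
So the wide-scope reading for *each engineer* is blocked.

No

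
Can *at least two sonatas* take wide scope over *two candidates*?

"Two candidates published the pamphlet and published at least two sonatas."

No

The DP *at least two sonatas* is contained in one conjunct of the coordinate structure (*published at least two sonatas*).
Coordinate structures are islands for non-across-the-board movement, QR included.
So *at least two sonatas* cannot raise high enough to outscope *two candidates*; only the surface ordering *two candidates* > *at least two sonatas* is available.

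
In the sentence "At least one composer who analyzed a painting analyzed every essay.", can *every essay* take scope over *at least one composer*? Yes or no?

Although the sentence contains a relative clause (*who analyzed a painting*), *every essay* is outside it, in the matrix VP.
Nothing blocks QR of the lower DP to a position above the higher one, so inverse scope is available.
So *every essay* > *at least one composer* is among the available readings.

Yes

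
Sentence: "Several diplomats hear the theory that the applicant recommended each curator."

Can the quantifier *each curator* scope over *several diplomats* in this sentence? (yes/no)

No

Structurally, *each curator* is inside the complex NP *the theory that the applicant recommended each curator*.
Since the clause is the complement of a nominal head, the CNPC blocks scope extraction.
So the wide-scope reading for *each curator* is blocked.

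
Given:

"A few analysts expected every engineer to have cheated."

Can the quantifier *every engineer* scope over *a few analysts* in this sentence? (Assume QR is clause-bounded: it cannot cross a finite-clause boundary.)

Yes

*every engineer* is an ECM subject; ECM complements are not islands, and the embedded quantifier may take matrix scope.
Clause-internal QR can adjoin the lower DP above the subject, yielding the inverse reading.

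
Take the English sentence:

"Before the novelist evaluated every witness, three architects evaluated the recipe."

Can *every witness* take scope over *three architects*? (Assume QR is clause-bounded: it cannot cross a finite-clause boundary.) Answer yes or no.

*every witness* sits inside the adjunct clause *before the novelist evaluated every witness*.
Adjunct clauses are scope islands: a quantifier inside an adjunct cannot raise into the matrix clause.
*every witness* > *three architects* would require crossing that boundary, which is illicit.

No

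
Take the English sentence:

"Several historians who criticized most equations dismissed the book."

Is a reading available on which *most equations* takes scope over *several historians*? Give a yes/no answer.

*most equations* is embedded in the relative clause *who criticized most equations*.
Quantifiers inside a relative clause are trapped there; the RC boundary blocks QR.
So *most equations* cannot raise to a position above *several historians*.

No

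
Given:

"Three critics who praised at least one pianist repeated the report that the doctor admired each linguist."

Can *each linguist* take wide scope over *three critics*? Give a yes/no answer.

No

Structurally, *each linguist* is inside the complex NP *the report that the doctor admired each linguist*.
The Complex NP Constraint bars QR out of the complement clause of a noun.
So the wide-scope reading for *each linguist* is blocked.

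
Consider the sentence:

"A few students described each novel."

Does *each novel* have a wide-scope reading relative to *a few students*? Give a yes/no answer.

Yes

*each novel* is the matrix object and *a few students* the matrix subject; the two are clausemates.
No island intervenes, so both surface and inverse scope are derivable.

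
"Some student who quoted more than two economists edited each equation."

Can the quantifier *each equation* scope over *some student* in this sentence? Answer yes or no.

*each equation* is a matrix argument; only *some student* is modified by the relative clause *who quoted more than two economists*, so the RC island is irrelevant to the target quantifier.
Clause-internal QR can adjoin the lower DP above the subject, yielding the inverse reading.

Yes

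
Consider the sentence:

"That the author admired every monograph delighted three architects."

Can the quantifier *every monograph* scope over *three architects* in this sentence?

*every monograph* is embedded in the sentential subject *that the author admired every monograph*.
The Sentential Subject Constraint rules out raising the quantifier out of the that-clause subject.
There is no licit LF on which *every monograph* c-commands *three architects*.

No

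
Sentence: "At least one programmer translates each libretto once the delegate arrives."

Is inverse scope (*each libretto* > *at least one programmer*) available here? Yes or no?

Yes

*each libretto* is a matrix argument; the adjunct is an island but the target quantifier is outside it.
Since no island is crossed, the inverse ordering is licensed alongside surface scope.
Both orderings are possible: *at least one programmer* > *each libretto* and *each libretto* > *at least one programmer*.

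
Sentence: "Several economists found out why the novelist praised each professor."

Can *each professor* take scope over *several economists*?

No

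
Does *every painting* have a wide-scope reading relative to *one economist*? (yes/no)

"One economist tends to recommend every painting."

Yes

*every painting* is inside a raising infinitive, which is transparent to QR (no CP barrier), so it behaves as a matrix argument.
Clause-internal QR can adjoin the lower DP above the subject, yielding the inverse reading.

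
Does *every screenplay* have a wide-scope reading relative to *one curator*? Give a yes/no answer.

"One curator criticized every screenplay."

Both DPs are arguments of the same predicate; there is no clause or island boundary between them.
Since no island is crossed, the inverse ordering is licensed alongside surface scope.

Yes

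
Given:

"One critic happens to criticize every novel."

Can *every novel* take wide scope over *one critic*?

Infinitival complements of raising predicates do not block QR; *every novel* and *one critic* are effectively clausemates.
Clause-internal QR can adjoin the lower DP above the subject, yielding the inverse reading.
So *every novel* > *one critic* is among the available readings.

Yes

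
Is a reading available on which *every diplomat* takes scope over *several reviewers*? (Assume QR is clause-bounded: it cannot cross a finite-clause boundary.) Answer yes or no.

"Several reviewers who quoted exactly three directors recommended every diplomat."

The RC *who quoted exactly three directors* is an island, but *every diplomat* is not inside it — it is the matrix object, a clausemate of *several reviewers*.
Ordinary QR to a clause-peripheral position gives the wide-scope LF for the lower DP.
Both orderings are possible: *several reviewers* > *every diplomat* and *every diplomat* > *several reviewers*.

Yes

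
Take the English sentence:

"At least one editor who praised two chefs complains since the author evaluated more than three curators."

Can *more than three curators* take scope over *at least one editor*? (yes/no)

No

*more than three curators* is embedded in the adjunct clause *since the author evaluated more than three curators*.
Scope out of an adjunct clause is unavailable: QR respects the adjunct-island constraint.
So the wide-scope reading for *more than three curators* is blocked.
(Only the surface reading survives: one fixed editor with respect to all the relevant curators.)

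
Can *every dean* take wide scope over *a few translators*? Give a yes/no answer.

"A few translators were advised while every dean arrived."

No

The DP *every dean* is contained in the adjunct clause *while every dean arrived*.
Scope out of an adjunct clause is unavailable: QR respects the adjunct-island constraint.
The inverse ordering *every dean* > *a few translators* is therefore underivable.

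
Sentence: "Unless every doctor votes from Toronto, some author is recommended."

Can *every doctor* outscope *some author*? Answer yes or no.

No

Structurally, *every doctor* is inside the adjunct clause *unless every doctor votes from Toronto*.
Adjunct clauses are scope islands: a quantifier inside an adjunct cannot raise into the matrix clause.
There is no licit LF on which *every doctor* c-commands *some author*.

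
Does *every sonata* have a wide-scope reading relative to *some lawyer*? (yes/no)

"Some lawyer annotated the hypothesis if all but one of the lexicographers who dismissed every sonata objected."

The target quantifier *every sonata* is part of the relative clause *who dismissed every sonata*, which is itself inside the adjunct *if all but one of the lexicographers who dismissed every sonata objected*.
The quantifier would have to escape first the RC and then the adjunct — two independent island violations.
The inverse ordering *every sonata* > *some lawyer* is therefore underivable.

No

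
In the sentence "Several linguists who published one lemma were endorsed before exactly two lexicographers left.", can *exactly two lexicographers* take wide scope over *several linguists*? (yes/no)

The target quantifier *exactly two lexicographers* is part of the adjunct clause *before exactly two lexicographers left*.
Adjunct clauses are scope islands: a quantifier inside an adjunct cannot raise into the matrix clause.
Hence only narrow scope for *exactly two lexicographers* (under *several linguists*) survives.

No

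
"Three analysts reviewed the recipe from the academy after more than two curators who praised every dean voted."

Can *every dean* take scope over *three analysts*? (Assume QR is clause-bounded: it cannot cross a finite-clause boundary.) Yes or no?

Structurally, *every dean* is inside the relative clause *who praised every dean*, which is itself inside the adjunct *after more than two curators who praised every dean voted*.
Even if one barrier were somehow void, the other would still block QR.
*every dean* is confined to the island and cannot take scope over *three analysts*.

No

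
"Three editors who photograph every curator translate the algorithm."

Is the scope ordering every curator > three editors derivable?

Structurally, *every curator* is inside the relative clause *who photograph every curator*.
Relative clauses are scope islands: a quantifier cannot QR out of a relative clause to take scope in the matrix clause.
So *every curator* cannot raise high enough to outscope *three editors*; only the surface ordering *three editors* > *every curator* is available.

No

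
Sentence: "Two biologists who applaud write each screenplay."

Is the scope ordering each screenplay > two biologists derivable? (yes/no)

Although the sentence contains a relative clause (*who applaud*), *each screenplay* is outside it, in the matrix VP.
No island intervenes, so both surface and inverse scope are derivable.

Yes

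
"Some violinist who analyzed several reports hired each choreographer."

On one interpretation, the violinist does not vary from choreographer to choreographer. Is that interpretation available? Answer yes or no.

Yes

The described interpretation is the *some violinist* > *each choreographer* scoping.
Nothing needs to raise for *some violinist* > *each choreographer*, so no island constraint is at stake.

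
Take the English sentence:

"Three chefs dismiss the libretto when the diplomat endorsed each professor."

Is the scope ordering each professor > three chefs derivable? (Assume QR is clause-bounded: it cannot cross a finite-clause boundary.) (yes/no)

No

*each professor* is embedded in the adjunct clause *when the diplomat endorsed each professor*.
Adverbial clauses are not L-marked, so they are barriers for QR — the quantifier cannot escape the adjunct.
Hence only narrow scope for *each professor* (under *three chefs*) survives.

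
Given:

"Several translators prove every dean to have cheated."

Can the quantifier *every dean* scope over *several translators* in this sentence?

*every dean* is the subject of an ECM infinitive — the infinitival complement of an ECM verb is not a scope island, so *every dean* can raise into the matrix clause.
No island intervenes, so both surface and inverse scope are derivable.
So *every dean* > *several translators* is among the available readings.

Yes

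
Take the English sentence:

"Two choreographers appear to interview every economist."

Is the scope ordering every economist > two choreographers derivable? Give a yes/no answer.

*every economist* is inside a raising infinitive, which is transparent to QR (no CP barrier), so it behaves as a matrix argument.
No island intervenes, so both surface and inverse scope are derivable.

Yes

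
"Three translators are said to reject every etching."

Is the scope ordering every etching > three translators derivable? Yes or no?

Yes

*every etching* is inside a raising infinitive, which is transparent to QR (no CP barrier), so it behaves as a matrix argument.
Since no island is crossed, the inverse ordering is licensed alongside surface scope.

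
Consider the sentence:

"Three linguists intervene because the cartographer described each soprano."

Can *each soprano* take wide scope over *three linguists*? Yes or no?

No

*each soprano* is embedded in the adjunct clause *because the cartographer described each soprano*.
Scope out of an adjunct clause is unavailable: QR respects the adjunct-island constraint.
The inverse ordering *each soprano* > *three linguists* is therefore underivable.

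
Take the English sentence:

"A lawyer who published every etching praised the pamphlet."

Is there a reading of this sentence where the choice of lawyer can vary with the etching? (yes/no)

No

That reading corresponds to *every etching* > *a lawyer*.
*every etching* occurs within the relative clause *who published every etching*.
Relative clauses are scope islands: a quantifier cannot QR out of a relative clause to take scope in the matrix clause.
The inverse ordering *every etching* > *a lawyer* is therefore underivable.
(Only the surface reading survives: one fixed lawyer with respect to all the relevant etchings.)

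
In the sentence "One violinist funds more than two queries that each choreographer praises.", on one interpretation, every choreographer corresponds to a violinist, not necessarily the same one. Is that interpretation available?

The paraphrase describes the scope ordering *each choreographer* > *one violinist*.
The target quantifier *each choreographer* is part of the relative clause *that each choreographer praises* modifying *more than two queries*.
Quantifiers inside a relative clause are trapped there; the RC boundary blocks QR.
So *each choreographer* cannot raise high enough to outscope *one violinist*; only the surface ordering *one violinist* > *each choreographer* is available.

No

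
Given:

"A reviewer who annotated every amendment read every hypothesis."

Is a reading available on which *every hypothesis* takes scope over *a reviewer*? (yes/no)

Yes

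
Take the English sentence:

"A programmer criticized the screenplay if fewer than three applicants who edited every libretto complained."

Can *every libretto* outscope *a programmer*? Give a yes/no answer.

No

*every libretto* occurs within the relative clause *who edited every libretto*, which is itself inside the adjunct *if fewer than three applicants who edited every libretto complained*.
Even if one barrier were somehow void, the other would still block QR.
The inverse ordering *every libretto* > *a programmer* is therefore underivable.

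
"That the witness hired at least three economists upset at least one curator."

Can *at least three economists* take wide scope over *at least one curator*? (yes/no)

The DP *at least three economists* is contained in the sentential subject *that the witness hired at least three economists*.
Sentential subjects are islands: a quantifier inside the subject clause cannot raise over the matrix predicate.
The ordering *at least three economists* > *at least one curator* is therefore underivable.

No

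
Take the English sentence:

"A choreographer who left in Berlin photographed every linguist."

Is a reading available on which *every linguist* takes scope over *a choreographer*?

The RC *who left in Berlin* is an island, but *every linguist* is not inside it — it is the matrix object, a clausemate of *a choreographer*.
Ordinary QR to a clause-peripheral position gives the wide-scope LF for the lower DP.
The sentence is scopally ambiguous between *a choreographer* > *every linguist* and *every linguist* > *a choreographer*.

Yes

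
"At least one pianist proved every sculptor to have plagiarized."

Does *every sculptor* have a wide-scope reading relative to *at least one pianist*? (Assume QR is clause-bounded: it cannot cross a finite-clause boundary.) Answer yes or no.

Yes

The ECM infinitive is scope-transparent — *every sculptor* is free to raise above *at least one pianist*.
With no island boundary between them, the object can take inverse scope over the subject via ordinary QR within the clause.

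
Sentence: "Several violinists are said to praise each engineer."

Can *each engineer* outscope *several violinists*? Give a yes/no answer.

*each engineer* is inside a raising infinitive, which is transparent to QR (no CP barrier), so it behaves as a matrix argument.
No island intervenes, so both surface and inverse scope are derivable.

Yes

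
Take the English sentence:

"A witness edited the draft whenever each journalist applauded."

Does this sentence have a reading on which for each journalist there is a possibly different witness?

That reading corresponds to *each journalist* > *a witness*.
The DP *each journalist* is contained in the adjunct clause *whenever each journalist applauded*.
Scope out of an adjunct clause is unavailable: QR respects the adjunct-island constraint.
So *each journalist* cannot raise high enough to outscope *a witness*; only the surface ordering *a witness* > *each journalist* is available.
(Only the surface reading survives: one fixed witness with respect to all the relevant journalists.)

No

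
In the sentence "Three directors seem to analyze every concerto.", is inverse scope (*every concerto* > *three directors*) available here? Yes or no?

Infinitival complements of raising predicates do not block QR; *every concerto* and *three directors* are effectively clausemates.
Clause-internal QR can adjoin the lower DP above the subject, yielding the inverse reading.

Yes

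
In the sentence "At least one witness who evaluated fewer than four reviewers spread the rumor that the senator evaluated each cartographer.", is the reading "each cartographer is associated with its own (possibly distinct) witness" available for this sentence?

No

The described interpretation is the *each cartographer* > *at least one witness* scoping.
Structurally, *each cartographer* is inside the complex NP *the rumor that the senator evaluated each cartographer*.
Since the clause is the complement of a nominal head, the CNPC blocks scope extraction.
Hence only narrow scope for *each cartographer* (under *at least one witness*) survives.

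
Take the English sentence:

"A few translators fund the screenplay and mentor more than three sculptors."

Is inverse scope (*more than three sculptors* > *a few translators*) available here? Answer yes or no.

*more than three sculptors* occurs within one conjunct of the coordinate structure (*mentor more than three sculptors*).
A quantifier cannot raise out of one conjunct of a coordination across the whole coordinate structure — the CSC applies to QR.
So *more than three sculptors* cannot raise to a position above *a few translators*.

No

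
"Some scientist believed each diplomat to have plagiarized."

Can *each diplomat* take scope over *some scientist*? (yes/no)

*each diplomat* is the subject of an ECM infinitive — the infinitival complement of an ECM verb is not a scope island, so *each diplomat* can raise into the matrix clause.
Since no island is crossed, the inverse ordering is licensed alongside surface scope.

Yes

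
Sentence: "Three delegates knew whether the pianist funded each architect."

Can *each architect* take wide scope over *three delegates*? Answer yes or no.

No

*each architect* sits inside the embedded question *whether the pianist funded each architect*.
The wh-island constraint blocks QR out of an embedded interrogative.
Hence only narrow scope for *each architect* (under *three delegates*) survives.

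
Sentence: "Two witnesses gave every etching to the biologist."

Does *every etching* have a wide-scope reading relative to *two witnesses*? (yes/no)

Both DPs are arguments of the same predicate; there is no clause or island boundary between them.
No island intervenes, so both surface and inverse scope are derivable.
So *every etching* > *two witnesses* is among the available readings.

Yes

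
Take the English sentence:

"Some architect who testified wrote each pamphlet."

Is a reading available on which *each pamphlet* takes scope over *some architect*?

*each pamphlet* is a matrix argument; only *some architect* is modified by the relative clause *who testified*, so the RC island is irrelevant to the target quantifier.
Clause-internal QR can adjoin the lower DP above the subject, yielding the inverse reading.

Yes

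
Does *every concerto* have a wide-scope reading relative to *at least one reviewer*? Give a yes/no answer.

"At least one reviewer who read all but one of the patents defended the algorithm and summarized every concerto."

No

Structurally, *every concerto* is inside one conjunct of the coordinate structure (*summarized every concerto*).
Coordinate structures are islands for non-across-the-board movement, QR included.
Hence only narrow scope for *every concerto* (under *at least one reviewer*) survives.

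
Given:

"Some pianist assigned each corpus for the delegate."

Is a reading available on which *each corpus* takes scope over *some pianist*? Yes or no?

*each corpus* and *some pianist* are in the same minimal clause.
Ordinary QR to a clause-peripheral position gives the wide-scope LF for the lower DP.
So *each corpus* > *some pianist* is among the available readings.

Yes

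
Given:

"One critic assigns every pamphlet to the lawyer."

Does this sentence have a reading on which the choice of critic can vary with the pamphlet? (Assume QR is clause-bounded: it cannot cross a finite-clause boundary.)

Yes

This is the *every pamphlet* > *one critic* reading.
*every pamphlet* is the matrix object and *one critic* the matrix subject; the two are clausemates.
QR within a single clause is free, so the lower quantifier may take scope over the higher one.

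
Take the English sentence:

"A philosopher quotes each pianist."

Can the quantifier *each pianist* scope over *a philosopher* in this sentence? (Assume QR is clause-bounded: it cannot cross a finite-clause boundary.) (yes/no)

Yes

*a philosopher* and *each pianist* are co-arguments of the matrix verb, with nothing but a clause-internal boundary between them.
Ordinary QR to a clause-peripheral position gives the wide-scope LF for the lower DP.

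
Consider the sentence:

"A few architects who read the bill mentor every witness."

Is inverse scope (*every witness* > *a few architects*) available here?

The RC *who read the bill* is an island, but *every witness* is not inside it — it is the matrix object, a clausemate of *a few architects*.
Nothing blocks QR of the lower DP to a position above the higher one, so inverse scope is available.
Both orderings are possible: *a few architects* > *every witness* and *every witness* > *a few architects*.

Yes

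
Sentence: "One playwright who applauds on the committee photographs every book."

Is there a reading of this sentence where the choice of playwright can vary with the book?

Yes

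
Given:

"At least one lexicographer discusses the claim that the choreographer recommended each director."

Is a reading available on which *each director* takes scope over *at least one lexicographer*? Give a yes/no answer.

*each director* is embedded in the complex NP *the claim that the choreographer recommended each director*.
A that-clause complement to a noun is an island; QR cannot cross the NP boundary.
So *each director* cannot raise high enough to outscope *at least one lexicographer*; only the surface ordering *at least one lexicographer* > *each director* is available.
(Only the surface reading survives: one fixed lexicographer with respect to all the relevant directors.)

No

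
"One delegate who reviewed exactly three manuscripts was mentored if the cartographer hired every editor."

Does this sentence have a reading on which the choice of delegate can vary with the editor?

This is the *every editor* > *one delegate* reading.
*every editor* occurs within the adjunct clause *if the cartographer hired every editor*.
The adjunct-island constraint bars QR out of an adverbial clause.
So the wide-scope reading for *every editor* is blocked.

No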